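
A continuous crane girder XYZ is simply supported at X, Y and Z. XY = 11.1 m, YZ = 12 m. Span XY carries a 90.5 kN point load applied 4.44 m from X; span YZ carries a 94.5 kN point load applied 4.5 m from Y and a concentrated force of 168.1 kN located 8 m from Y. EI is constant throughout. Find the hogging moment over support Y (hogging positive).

M_Y = 348.5 kN·m

Take M_Y as the redundant. Released structure: two simple spans XY and YZ with a hinge at Y.
Discontinuity in slope at Y on the released structure — sum the simple-span end rotations:
  span XY: point load 90.5 at a = 4.44: Pab(L + a)/(6LEI) = 624.4/EI
  span YZ: point load 94.5 at a = 4.5: Pab(L + b)/(6LEI) = 863.8/EI
  span YZ: point load 168.1 at a = 8: Pab(L + b)/(6LEI) = 1195/EI
  relative rotation θ_0 = (624.4 + 2059)/EI = 2684/EI
A unit hogging moment at Y produces rotation L₁/(3EI) + L₂/(3EI) = 7.7/EI.
Compatibility: M_Y·(L₁+L₂)/(3EI) = θ_0, giving M_Y = 348.5 kN·m (hogging).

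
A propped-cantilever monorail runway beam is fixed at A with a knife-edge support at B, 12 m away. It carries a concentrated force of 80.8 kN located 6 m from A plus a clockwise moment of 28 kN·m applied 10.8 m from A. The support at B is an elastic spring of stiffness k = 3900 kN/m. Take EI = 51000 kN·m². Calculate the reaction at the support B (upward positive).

R_B = 28.08 kN

Choose R_B as the redundant. The primary structure is the cantilever fixed at A.
Free-end deflection of the primary structure under the applied loading (downward +):
  point load 80.8 at a = 6: Pa²(3L − a)/(6EI) = 14544/EI
  clockwise couple 28 at a = 10.8: M₀a(2L − a)/(2EI) = 1996/EI
  δ_0 = 16540/EI
Tip deflection under a unit load at B: L³/(3EI) = 576/EI.
With EI = 51000 kN·m²: δ_0 = 0.32431 m and δ_{BB} = 0.011294 m/kN.
Compatibility — the spring shortens by R_B/k under the reaction it provides: δ_0 − R_B·δ_{BB} = R_B/k. With 1/k = 0.000256 m/kN, R_B = δ_0 / (δ_{BB} + 1/k) = 0.32431 / (0.011294 + 0.000256) = 28.08 kN.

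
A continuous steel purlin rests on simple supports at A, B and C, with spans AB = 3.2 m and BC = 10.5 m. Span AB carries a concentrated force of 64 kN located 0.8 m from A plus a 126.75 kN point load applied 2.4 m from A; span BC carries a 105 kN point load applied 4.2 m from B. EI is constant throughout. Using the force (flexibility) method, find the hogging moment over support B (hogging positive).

Release continuity at B by inserting a hinge; the redundant is the internal moment M_B. The primary structure is two simply-supported spans AB and BC.
Rotations at B on the released spans (each span's end-slope, ×1/EI):
  span AB: point load 64 at a = 0.8: Pab(L + a)/(6LEI) = 25.6/EI
  span AB: point load 126.75 at a = 2.4: Pab(L + a)/(6LEI) = 70.98/EI
  span BC: point load 105 at a = 4.2: Pab(L + b)/(6LEI) = 740.9/EI
  relative rotation θ_0 = (96.58 + 740.9)/EI = 837.5/EI
A unit hogging moment at B produces rotation L₁/(3EI) + L₂/(3EI) = 4.567/EI.
Compatibility: M_B·(L₁+L₂)/(3EI) = θ_0, giving M_B = 183.4 kN·m (hogging).

M_B = 183.4 kN·m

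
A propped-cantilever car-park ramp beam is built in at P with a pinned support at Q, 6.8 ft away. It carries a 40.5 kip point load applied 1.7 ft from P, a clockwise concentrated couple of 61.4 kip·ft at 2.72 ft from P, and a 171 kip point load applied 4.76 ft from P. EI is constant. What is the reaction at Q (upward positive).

Choose R_Q as the redundant. The primary structure is the cantilever fixed at P.
Deflection at Q on the released cantilever, summing each load's contribution:
  point load 40.5 at a = 1.7: Pa²(3L − a)/(6EI) = 364.8/EI
  clockwise couple 61.4 at a = 2.72: M₀a(2L − a)/(2EI) = 908.5/EI
  point load 171 at a = 4.76: Pa²(3L − a)/(6EI) = 10099/EI
  δ_0 = 11373/EI
Flexibility coefficient — unit upward force at Q: δ_{QQ} = L³/(3EI) = 104.8/EI.
Compatibility at Q: δ_0 − R_Q·δ_{QQ} = 0, so R_Q = 11373/104.8 = 108.5 kip.

R_Q = 108.5 kip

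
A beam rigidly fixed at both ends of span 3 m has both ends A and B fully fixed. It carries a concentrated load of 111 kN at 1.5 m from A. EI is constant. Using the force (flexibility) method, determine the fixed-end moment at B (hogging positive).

M_B = 41.62 kN·m

Release both end moments; the primary structure is a simply-supported span AB with redundants M_A and M_B.
End rotations of the released simple span under the applied load (×1/EI):
  at A: point load 111 at a = 1.5: Pab(L + b)/(6LEI) = 62.44/EI
  at B: point load 111 at a = 1.5: Pab(L + a)/(6LEI) = 62.44/EI
  θ_A0 = 62.44/EI,  θ_B0 = 62.44/EI
Flexibility coefficients: a unit moment at one end gives L/(3EI) there and L/(6EI) at the far end, so f₁₁ = f₂₂ = 1/EI and f₁₂ = f₂₁ = 0.5/EI.
Compatibility — zero rotation at each built-in end:
  1 M_A + 0.5 M_B = 62.44
  0.5 M_A + 1 M_B = 62.44
Solving the pair gives M_A = 41.62 kN·m and M_B = 41.62 kN·m (hogging).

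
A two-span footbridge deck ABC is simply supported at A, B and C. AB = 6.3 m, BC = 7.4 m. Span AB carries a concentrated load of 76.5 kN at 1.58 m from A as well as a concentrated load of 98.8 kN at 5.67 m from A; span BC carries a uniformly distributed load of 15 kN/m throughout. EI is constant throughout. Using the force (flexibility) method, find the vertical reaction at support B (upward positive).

Insert a hinge at B; M_B is the redundant, and each span becomes simply supported.
End slopes at the hinge B, treating each span as simply supported:
  span AB: point load 76.5 at a = 1.58: Pab(L + a)/(6LEI) = 118.9/EI
  span AB: point load 98.8 at a = 5.67: Pab(L + a)/(6LEI) = 111.8/EI
  span BC: UDL 15: wL³/(24EI) = 253.3/EI
  relative rotation θ_0 = (230.7 + 253.3)/EI = 484/EI
A unit hogging moment at B produces rotation L₁/(3EI) + L₂/(3EI) = 4.567/EI.
Compatibility: M_B·(L₁+L₂)/(3EI) = θ_0, giving M_B = 106 kN·m (hogging).
Span AB, ΣM about A with M_B applied at B: R_B^{AB}·6.3 = 681.1 + 106, so R_B^{AB} = 124.9 kN and R_A = 175.3 − 124.9 = 50.37 kN.
Span BC, ΣM about C: R_B^{BC}·7.4 = 410.7 + 106, so R_B^{BC} = 69.82 kN and R_C = 111 − 69.82 = 41.18 kN.
R_B = 124.9 + 69.82 = 194.7 kN.

R_B = 194.7 kN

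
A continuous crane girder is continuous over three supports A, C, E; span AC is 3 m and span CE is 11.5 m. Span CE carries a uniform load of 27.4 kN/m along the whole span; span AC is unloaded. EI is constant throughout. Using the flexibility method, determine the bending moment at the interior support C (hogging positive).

M_C = 359.2 kN·m

Release continuity at C by inserting a hinge; the redundant is the internal moment M_C. The primary structure is two simply-supported spans AC and CE.
End slopes at the hinge C, treating each span as simply supported:
  span CE: UDL 27.4: wL³/(24EI) = 1736/EI
  relative rotation θ_0 = (0 + 1736)/EI = 1736/EI
A unit hogging moment at C produces rotation L₁/(3EI) + L₂/(3EI) = 4.833/EI.
Compatibility: M_C·(L₁+L₂)/(3EI) = θ_0, giving M_C = 359.2 kN·m (hogging).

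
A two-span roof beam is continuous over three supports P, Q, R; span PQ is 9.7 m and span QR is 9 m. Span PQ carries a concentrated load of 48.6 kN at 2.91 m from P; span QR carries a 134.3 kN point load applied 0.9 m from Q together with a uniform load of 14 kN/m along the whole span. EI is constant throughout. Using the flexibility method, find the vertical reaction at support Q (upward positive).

R_Q = 230.9 kN

Release continuity at Q by inserting a hinge; the redundant is the internal moment M_Q. The primary structure is two simply-supported spans PQ and QR.
End slopes at the hinge Q, treating each span as simply supported:
  span PQ: point load 48.6 at a = 2.91: Pab(L + a)/(6LEI) = 208.1/EI
  span QR: point load 134.3 at a = 0.9: Pab(L + b)/(6LEI) = 310/EI
  span QR: UDL 14: wL³/(24EI) = 425.2/EI
  relative rotation θ_0 = (208.1 + 735.3)/EI = 943.3/EI
A unit hogging moment at Q produces rotation L₁/(3EI) + L₂/(3EI) = 6.233/EI.
Slope continuity at Q: θ_0 = M_Q·6.233/EI, so M_Q = 943.3/6.233 = 151.3 kN·m (hogging).
Span PQ, ΣM about P with M_Q applied at Q: R_Q^{PQ}·9.7 = 141.4 + 151.3, so R_Q^{PQ} = 30.18 kN and R_P = 48.6 − 30.18 = 18.42 kN.
Span QR, ΣM about R: R_Q^{QR}·9 = 1655 + 151.3, so R_Q^{QR} = 200.7 kN and R_R = 260.3 − 200.7 = 59.61 kN.
R_Q = 30.18 + 200.7 = 230.9 kN.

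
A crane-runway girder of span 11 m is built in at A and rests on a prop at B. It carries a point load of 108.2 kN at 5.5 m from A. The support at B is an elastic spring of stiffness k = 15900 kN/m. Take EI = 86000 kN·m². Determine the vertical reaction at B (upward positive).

R_B = 33.41 kN

Choose R_B as the redundant. The primary structure is the cantilever fixed at A.
Free-end deflection of the primary structure under the applied loading (downward +):
  point load 108.2 at a = 5.5: Pa²(3L − a)/(6EI) = 15001/EI
Tip deflection under a unit load at B: L³/(3EI) = 443.7/EI.
With EI = 86000 kN·m²: δ_0 = 0.17444 m and δ_{BB} = 0.005159 m/kN.
Compatibility — the spring shortens by R_B/k under the reaction it provides: δ_0 − R_B·δ_{BB} = R_B/k. With 1/k = 0.000063 m/kN, R_B = δ_0 / (δ_{BB} + 1/k) = 0.17444 / (0.005159 + 0.000063) = 33.41 kN.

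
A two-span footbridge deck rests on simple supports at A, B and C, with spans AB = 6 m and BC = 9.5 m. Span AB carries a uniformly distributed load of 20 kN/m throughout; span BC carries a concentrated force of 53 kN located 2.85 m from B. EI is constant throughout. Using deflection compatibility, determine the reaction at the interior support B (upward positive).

Release continuity at B by inserting a hinge; the redundant is the internal moment M_B. The primary structure is two simply-supported spans AB and BC.
End slopes at the hinge B, treating each span as simply supported:
  span AB: UDL 20: wL³/(24EI) = 180/EI
  span BC: point load 53 at a = 2.85: Pab(L + b)/(6LEI) = 284.6/EI
  relative rotation θ_0 = (180 + 284.6)/EI = 464.6/EI
A unit hogging moment at B produces rotation L₁/(3EI) + L₂/(3EI) = 5.167/EI.
Compatibility: M_B·(L₁+L₂)/(3EI) = θ_0, giving M_B = 89.92 kN·m (hogging).
Span AB, ΣM about A with M_B applied at B: R_B^{AB}·6 = 360 + 89.92, so R_B^{AB} = 74.99 kN and R_A = 120 − 74.99 = 45.01 kN.
Span BC, ΣM about C: R_B^{BC}·9.5 = 352.4 + 89.92, so R_B^{BC} = 46.57 kN and R_C = 53 − 46.57 = 6.434 kN.
R_B = 74.99 + 46.57 = 121.6 kN.

R_B = 121.6 kN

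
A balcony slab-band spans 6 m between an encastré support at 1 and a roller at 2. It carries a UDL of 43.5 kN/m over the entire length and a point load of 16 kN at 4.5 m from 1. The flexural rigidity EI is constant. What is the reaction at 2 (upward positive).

Take the reaction at 2 as the redundant and release it; the primary structure is a cantilever fixed at 1.
Free-end deflection of the primary structure under the applied loading (downward +):
  UDL 43.5: wL⁴/(8EI) = 7047/EI
  point load 16 at a = 4.5: Pa²(3L − a)/(6EI) = 729/EI
  δ_0 = 7776/EI
Flexibility coefficient — unit upward force at 2: δ_{22} = L³/(3EI) = 72/EI.
Compatibility at 2: δ_0 − R_2·δ_{22} = 0, so R_2 = 7776/72 = 108 kN.

R_2 = 108 kN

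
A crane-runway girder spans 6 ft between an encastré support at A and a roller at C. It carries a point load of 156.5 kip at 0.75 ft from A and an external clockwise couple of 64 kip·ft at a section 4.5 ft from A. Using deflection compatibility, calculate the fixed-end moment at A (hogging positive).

M_A = 70.28 kip·ft

Remove the prop at C; the released (primary) structure is a cantilever built in at A.
Downward deflection at the released point C due to the loads:
  point load 156.5 at a = 0.75: Pa²(3L − a)/(6EI) = 253.1/EI
  clockwise couple 64 at a = 4.5: M₀a(2L − a)/(2EI) = 1080/EI
  δ_0 = 1333/EI
Tip deflection under a unit load at C: L³/(3EI) = 72/EI.
Compatibility at C: δ_0 − R_C·δ_{CC} = 0, so R_C = 1333/72 = 18.52 kip.
Moment equilibrium about A: M_A = Σ(load moments about A) − R_C·L = 181.4 − 18.52×6 = 70.28 kip·ft.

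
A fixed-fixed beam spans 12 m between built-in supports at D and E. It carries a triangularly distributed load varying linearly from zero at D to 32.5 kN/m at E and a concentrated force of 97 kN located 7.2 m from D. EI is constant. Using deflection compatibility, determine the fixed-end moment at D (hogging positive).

Release both end moments; the primary structure is a simply-supported span DE with redundants M_D and M_E.
Simple-span end rotations at D and E under the given loads:
  at D: triangular load, peak 32.5: 7w₀L³/(360EI) = 1092/EI
  at E: triangular load, peak 32.5: w₀L³/(45EI) = 1248/EI
  at D: point load 97 at a = 7.2: Pab(L + b)/(6LEI) = 782.2/EI
  at E: point load 97 at a = 7.2: Pab(L + a)/(6LEI) = 894/EI
  θ_D0 = 1874/EI,  θ_E0 = 2142/EI
Flexibility coefficients: a unit moment at one end gives L/(3EI) there and L/(6EI) at the far end, so f₁₁ = f₂₂ = 4/EI and f₁₂ = f₂₁ = 2/EI.
Compatibility — zero rotation at each built-in end:
  4 M_D + 2 M_E = 1874
  2 M_D + 4 M_E = 2142
Solving the pair gives M_D = 267.7 kN·m and M_E = 401.6 kN·m (hogging).

M_D = 267.7 kN·m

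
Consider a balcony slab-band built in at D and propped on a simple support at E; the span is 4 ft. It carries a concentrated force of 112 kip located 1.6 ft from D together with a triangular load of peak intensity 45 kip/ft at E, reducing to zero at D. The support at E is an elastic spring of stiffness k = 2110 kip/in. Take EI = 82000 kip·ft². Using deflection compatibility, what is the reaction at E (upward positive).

Choose R_E as the redundant. The primary structure is the cantilever fixed at D.
Deflection at E on the released cantilever, summing each load's contribution:
  point load 112 at a = 1.6: Pa²(3L − a)/(6EI) = 497/EI
  triangular load, peak 45 at the free end: 11w₀L⁴/(120EI) = 1056/EI
  δ_0 = 1553/EI
Flexibility coefficient — unit upward force at E: δ_{EE} = L³/(3EI) = 21.33/EI.
With EI = 82000 kip·ft²: δ_0 = 0.018939 ft and δ_{EE} = 0.00026 ft/kip.
Compatibility — the spring shortens by R_E/k under the reaction it provides: δ_0 − R_E·δ_{EE} = R_E/k. With 1/k = 1/(2110×12) ft/kip = 0.000039 ft/kip, R_E = δ_0 / (δ_{EE} + 1/k) = 0.018939 / (0.00026 + 0.000039) = 63.2 kip.

R_E = 63.2 kip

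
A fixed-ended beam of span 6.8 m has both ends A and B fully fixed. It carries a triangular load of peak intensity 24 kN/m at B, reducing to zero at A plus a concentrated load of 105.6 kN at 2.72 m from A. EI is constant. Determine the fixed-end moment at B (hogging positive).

Take the two fixed-end moments M_A, M_B as redundants; the released structure is the simple span AB.
On the primary (simply-supported) span, the end slopes from the loading are:
  at A: triangular load, peak 24: 7w₀L³/(360EI) = 146.7/EI
  at B: triangular load, peak 24: w₀L³/(45EI) = 167.7/EI
  at A: point load 105.6 at a = 2.72: Pab(L + b)/(6LEI) = 312.5/EI
  at B: point load 105.6 at a = 2.72: Pab(L + a)/(6LEI) = 273.4/EI
  θ_A0 = 459.2/EI,  θ_B0 = 441.1/EI
Flexibility coefficients: a unit moment at one end gives L/(3EI) there and L/(6EI) at the far end, so f₁₁ = f₂₂ = 2.267/EI and f₁₂ = f₂₁ = 1.133/EI.
Compatibility — zero rotation at each built-in end:
  2.267 M_A + 1.133 M_B = 459.2
  1.133 M_A + 2.267 M_B = 441.1
Solving the pair gives M_A = 140.4 kN·m and M_B = 124.4 kN·m (hogging).

M_B = 124.4 kN·m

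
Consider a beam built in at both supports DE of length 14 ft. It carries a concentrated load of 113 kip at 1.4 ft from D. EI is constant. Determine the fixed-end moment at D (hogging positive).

M_D = 128.1 kip·ft

Take the two fixed-end moments M_D, M_E as redundants; the released structure is the simple span DE.
End rotations of the released simple span under the applied load (×1/EI):
  at D: point load 113 at a = 1.4: Pab(L + b)/(6LEI) = 631.2/EI
  at E: point load 113 at a = 1.4: Pab(L + a)/(6LEI) = 365.4/EI
  θ_D0 = 631.2/EI,  θ_E0 = 365.4/EI
Flexibility coefficients: a unit moment at one end gives L/(3EI) there and L/(6EI) at the far end, so f₁₁ = f₂₂ = 4.667/EI and f₁₂ = f₂₁ = 2.333/EI.
Compatibility — zero rotation at each built-in end:
  4.667 M_D + 2.333 M_E = 631.2
  2.333 M_D + 4.667 M_E = 365.4
Solving the pair gives M_D = 128.1 kip·ft and M_E = 14.24 kip·ft (hogging).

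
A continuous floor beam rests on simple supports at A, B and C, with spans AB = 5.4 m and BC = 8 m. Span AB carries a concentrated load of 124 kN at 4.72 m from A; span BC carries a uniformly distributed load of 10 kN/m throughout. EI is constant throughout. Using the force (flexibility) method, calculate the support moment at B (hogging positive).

Insert a hinge at B; M_B is the redundant, and each span becomes simply supported.
Rotations at B on the released spans (each span's end-slope, ×1/EI):
  span AB: point load 124 at a = 4.72: Pab(L + a)/(6LEI) = 124.3/EI
  span BC: UDL 10: wL³/(24EI) = 213.3/EI
  relative rotation θ_0 = (124.3 + 213.3)/EI = 337.6/EI
A unit hogging moment at B produces rotation L₁/(3EI) + L₂/(3EI) = 4.467/EI.
Compatibility: M_B·(L₁+L₂)/(3EI) = θ_0, giving M_B = 75.59 kN·m (hogging).

M_B = 75.59 kN·m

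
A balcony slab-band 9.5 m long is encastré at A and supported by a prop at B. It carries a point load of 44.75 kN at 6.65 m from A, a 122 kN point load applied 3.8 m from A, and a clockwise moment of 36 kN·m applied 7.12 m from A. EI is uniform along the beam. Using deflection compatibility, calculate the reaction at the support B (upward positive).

Remove the prop at B; the released (primary) structure is a cantilever built in at A.
Free-end deflection of the primary structure under the applied loading (downward +):
  point load 44.75 at a = 6.65: Pa²(3L − a)/(6EI) = 7207/EI
  point load 122 at a = 3.8: Pa²(3L − a)/(6EI) = 7252/EI
  clockwise couple 36 at a = 7.12: M₀a(2L − a)/(2EI) = 1523/EI
  δ_0 = 15981/EI
Tip deflection under a unit load at B: L³/(3EI) = 285.8/EI.
The prop prevents deflection at B: R_B = δ_0/δ_{BB} = 15981/285.8 = 55.92 kN.

R_B = 55.92 kN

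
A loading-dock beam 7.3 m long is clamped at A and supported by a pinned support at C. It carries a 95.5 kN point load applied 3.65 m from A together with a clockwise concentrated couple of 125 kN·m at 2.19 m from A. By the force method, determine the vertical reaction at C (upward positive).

R_C = 42.94 kN

Remove the prop at C; the released (primary) structure is a cantilever built in at A.
Primary-structure tip deflection at C by superposition:
  point load 95.5 at a = 3.65: Pa²(3L − a)/(6EI) = 3870/EI
  clockwise couple 125 at a = 2.19: M₀a(2L − a)/(2EI) = 1699/EI
  δ_0 = 5569/EI
Tip deflection under a unit load at C: L³/(3EI) = 129.7/EI.
The prop prevents deflection at C: R_C = δ_0/δ_{CC} = 5569/129.7 = 42.94 kN.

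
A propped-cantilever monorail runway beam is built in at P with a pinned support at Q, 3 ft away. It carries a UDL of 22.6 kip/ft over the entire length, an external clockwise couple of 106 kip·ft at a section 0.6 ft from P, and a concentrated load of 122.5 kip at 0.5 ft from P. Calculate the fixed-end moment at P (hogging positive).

M_P = 121 kip·ft

Choose R_Q as the redundant. The primary structure is the cantilever fixed at P.
Downward deflection at the released point Q due to the loads:
  UDL 22.6: wL⁴/(8EI) = 228.8/EI
  clockwise couple 106 at a = 0.6: M₀a(2L − a)/(2EI) = 171.7/EI
  point load 122.5 at a = 0.5: Pa²(3L − a)/(6EI) = 43.39/EI
  δ_0 = 443.9/EI
Flexibility coefficient — unit upward force at Q: δ_{QQ} = L³/(3EI) = 9/EI.
The prop prevents deflection at Q: R_Q = δ_0/δ_{QQ} = 443.9/9 = 49.33 kip.
Moment equilibrium about P: M_P = Σ(load moments about P) − R_Q·L = 268.9 − 49.33×3 = 121 kip·ft.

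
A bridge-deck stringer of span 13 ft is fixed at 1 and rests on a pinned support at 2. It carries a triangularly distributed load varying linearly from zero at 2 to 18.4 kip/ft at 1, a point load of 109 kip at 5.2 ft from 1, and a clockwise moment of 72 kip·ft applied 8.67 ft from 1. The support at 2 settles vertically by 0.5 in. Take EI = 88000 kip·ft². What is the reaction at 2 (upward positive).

Remove the prop at 2; the released (primary) structure is a cantilever built in at 1.
Primary-structure tip deflection at 2 by superposition:
  triangular load, peak 18.4 at the fixed end: w₀L⁴/(30EI) = 17517/EI
  point load 109 at a = 5.2: Pa²(3L − a)/(6EI) = 16603/EI
  clockwise couple 72 at a = 8.67: M₀a(2L − a)/(2EI) = 5409/EI
  δ_0 = 39530/EI
Tip deflection under a unit load at 2: L³/(3EI) = 732.3/EI.
With EI = 88000 kip·ft²: δ_0 = 0.4492 ft and δ_{22} = 0.008322 ft/kip.
Compatibility — the beam at 2 must follow the support down by 0.04167 ft: δ_0 − R_2·δ_{22} = 0.04167, so R_2 = (0.4492 − 0.04167)/0.008322 = 48.97 kip.

R_2 = 48.97 kip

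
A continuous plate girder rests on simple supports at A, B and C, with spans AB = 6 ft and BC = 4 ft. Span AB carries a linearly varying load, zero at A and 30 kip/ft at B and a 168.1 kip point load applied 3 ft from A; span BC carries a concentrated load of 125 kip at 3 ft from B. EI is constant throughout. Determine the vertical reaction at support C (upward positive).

Take M_B as the redundant. Released structure: two simple spans AB and BC with a hinge at B.
End slopes at the hinge B, treating each span as simply supported:
  span AB: triangular load, peak 30: w₀L³/(45EI) = 144/EI
  span AB: point load 168.1 at a = 3: Pab(L + a)/(6LEI) = 378.2/EI
  span BC: point load 125 at a = 3: Pab(L + b)/(6LEI) = 78.12/EI
  relative rotation θ_0 = (522.2 + 78.12)/EI = 600.4/EI
A unit hogging moment at B produces rotation L₁/(3EI) + L₂/(3EI) = 3.333/EI.
Compatibility: M_B·(L₁+L₂)/(3EI) = θ_0, giving M_B = 180.1 kip·ft (hogging).
Span BC, ΣM about C: R_B^{BC}·4 = 125 + 180.1, so R_B^{BC} = 76.28 kip and R_C = 125 − 76.28 = 48.72 kip.

R_C = 48.72 kip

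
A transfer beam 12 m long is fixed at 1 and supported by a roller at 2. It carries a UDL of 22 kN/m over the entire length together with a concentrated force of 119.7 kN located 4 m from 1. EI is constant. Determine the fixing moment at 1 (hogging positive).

Release the roller at 2. Primary structure: cantilever fixed at 1.
Free-end deflection of the primary structure under the applied loading (downward +):
  UDL 22: wL⁴/(8EI) = 57024/EI
  point load 119.7 at a = 4: Pa²(3L − a)/(6EI) = 10214/EI
  δ_0 = 67238/EI
Flexibility coefficient — unit upward force at 2: δ_{22} = L³/(3EI) = 576/EI.
Compatibility at 2: δ_0 − R_2·δ_{22} = 0, so R_2 = 67238/576 = 116.7 kN.
Moment equilibrium about 1: M_1 = Σ(load moments about 1) − R_2·L = 2063 − 116.7×12 = 662 kN·m.

M_1 = 662 kN·m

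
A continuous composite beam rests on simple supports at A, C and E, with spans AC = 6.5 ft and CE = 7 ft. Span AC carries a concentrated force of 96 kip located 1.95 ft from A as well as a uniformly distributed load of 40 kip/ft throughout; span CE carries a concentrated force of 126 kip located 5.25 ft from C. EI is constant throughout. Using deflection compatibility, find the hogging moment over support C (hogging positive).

Take M_C as the redundant. Released structure: two simple spans AC and CE with a hinge at C.
Rotations at C on the released spans (each span's end-slope, ×1/EI):
  span AC: point load 96 at a = 1.95: Pab(L + a)/(6LEI) = 184.5/EI
  span AC: UDL 40: wL³/(24EI) = 457.7/EI
  span CE: point load 126 at a = 5.25: Pab(L + b)/(6LEI) = 241.2/EI
  relative rotation θ_0 = (642.3 + 241.2)/EI = 883.4/EI
A unit hogging moment at C produces rotation L₁/(3EI) + L₂/(3EI) = 4.5/EI.
Compatibility: M_C·(L₁+L₂)/(3EI) = θ_0, giving M_C = 196.3 kip·ft (hogging).

M_C = 196.3 kip·ft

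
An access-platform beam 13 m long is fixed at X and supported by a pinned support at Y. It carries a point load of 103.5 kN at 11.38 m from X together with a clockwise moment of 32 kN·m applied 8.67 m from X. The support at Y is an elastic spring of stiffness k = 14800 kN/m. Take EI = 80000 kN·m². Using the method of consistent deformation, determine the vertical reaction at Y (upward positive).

Choose R_Y as the redundant. The primary structure is the cantilever fixed at X.
Primary-structure tip deflection at Y by superposition:
  point load 103.5 at a = 11.38: Pa²(3L − a)/(6EI) = 61702/EI
  clockwise couple 32 at a = 8.67: M₀a(2L − a)/(2EI) = 2404/EI
  δ_0 = 64106/EI
Flexibility coefficient — unit upward force at Y: δ_{YY} = L³/(3EI) = 732.3/EI.
With EI = 80000 kN·m²: δ_0 = 0.80132 m and δ_{YY} = 0.009154 m/kN.
Compatibility — the spring shortens by R_Y/k under the reaction it provides: δ_0 − R_Y·δ_{YY} = R_Y/k. With 1/k = 0.000068 m/kN, R_Y = δ_0 / (δ_{YY} + 1/k) = 0.80132 / (0.009154 + 0.000068) = 86.89 kN.

R_Y = 86.89 kN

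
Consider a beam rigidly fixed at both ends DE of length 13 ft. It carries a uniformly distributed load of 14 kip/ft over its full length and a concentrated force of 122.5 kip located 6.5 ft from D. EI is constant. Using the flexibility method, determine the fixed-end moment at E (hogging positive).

Take the two fixed-end moments M_D, M_E as redundants; the released structure is the simple span DE.
Simple-span end rotations at D and E under the given loads:
  at D: UDL 14: wL³/(24EI) = 1282/EI
  at E: UDL 14: wL³/(24EI) = 1282/EI
  at D: point load 122.5 at a = 6.5: Pab(L + b)/(6LEI) = 1294/EI
  at E: point load 122.5 at a = 6.5: Pab(L + a)/(6LEI) = 1294/EI
  θ_D0 = 2575/EI,  θ_E0 = 2575/EI
Flexibility coefficients: a unit moment at one end gives L/(3EI) there and L/(6EI) at the far end, so f₁₁ = f₂₂ = 4.333/EI and f₁₂ = f₂₁ = 2.167/EI.
Compatibility — zero rotation at each built-in end:
  4.333 M_D + 2.167 M_E = 2575
  2.167 M_D + 4.333 M_E = 2575
Solving the pair gives M_D = 396.2 kip·ft and M_E = 396.2 kip·ft (hogging).

M_E = 396.2 kip·ft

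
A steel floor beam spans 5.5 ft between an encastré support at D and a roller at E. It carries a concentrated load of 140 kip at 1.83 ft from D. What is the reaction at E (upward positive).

R_E = 20.67 kip

Take the reaction at E as the redundant and release it; the primary structure is a cantilever fixed at D.
Deflection at E on the released cantilever, summing each load's contribution:
  point load 140 at a = 1.83: Pa²(3L − a)/(6EI) = 1146/EI
Flexibility coefficient — unit upward force at E: δ_{EE} = L³/(3EI) = 55.46/EI.
The prop prevents deflection at E: R_E = δ_0/δ_{EE} = 1146/55.46 = 20.67 kip.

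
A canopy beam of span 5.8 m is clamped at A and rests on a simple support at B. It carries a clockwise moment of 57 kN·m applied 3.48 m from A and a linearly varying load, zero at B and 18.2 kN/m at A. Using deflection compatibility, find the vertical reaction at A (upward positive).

Choose R_B as the redundant. The primary structure is the cantilever fixed at A.
Primary-structure tip deflection at B by superposition:
  clockwise couple 57 at a = 3.48: M₀a(2L − a)/(2EI) = 805.3/EI
  triangular load, peak 18.2 at the fixed end: w₀L⁴/(30EI) = 686.5/EI
  δ_0 = 1492/EI
Tip deflection under a unit load at B: L³/(3EI) = 65.04/EI.
Compatibility at B: δ_0 − R_B·δ_{BB} = 0, so R_B = 1492/65.04 = 22.94 kN.
Vertical equilibrium: R_A = ΣP − R_B = 52.78 − 22.94 = 29.84 kN.

R_A = 29.84 kN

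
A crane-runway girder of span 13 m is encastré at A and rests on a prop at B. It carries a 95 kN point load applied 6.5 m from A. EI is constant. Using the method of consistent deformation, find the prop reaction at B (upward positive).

R_B = 29.69 kN

Take the reaction at B as the redundant and release it; the primary structure is a cantilever fixed at A.
Primary-structure tip deflection at B by superposition:
  point load 95 at a = 6.5: Pa²(3L − a)/(6EI) = 21741/EI
Tip deflection under a unit load at B: L³/(3EI) = 732.3/EI.
The prop prevents deflection at B: R_B = δ_0/δ_{BB} = 21741/732.3 = 29.69 kN.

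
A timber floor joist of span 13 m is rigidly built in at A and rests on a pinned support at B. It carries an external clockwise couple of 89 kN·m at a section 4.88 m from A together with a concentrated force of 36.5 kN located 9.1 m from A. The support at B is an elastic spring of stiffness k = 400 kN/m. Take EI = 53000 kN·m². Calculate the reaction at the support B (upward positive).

R_B = 22.72 kN

Release the roller at B. Primary structure: cantilever fixed at A.
Deflection at B on the released cantilever, summing each load's contribution:
  clockwise couple 89 at a = 4.88: M₀a(2L − a)/(2EI) = 4586/EI
  point load 36.5 at a = 9.1: Pa²(3L − a)/(6EI) = 15062/EI
  δ_0 = 19649/EI
Flexibility coefficient — unit upward force at B: δ_{BB} = L³/(3EI) = 732.3/EI.
With EI = 53000 kN·m²: δ_0 = 0.37073 m and δ_{BB} = 0.013818 m/kN.
Compatibility — the spring shortens by R_B/k under the reaction it provides: δ_0 − R_B·δ_{BB} = R_B/k. With 1/k = 0.0025 m/kN, R_B = δ_0 / (δ_{BB} + 1/k) = 0.37073 / (0.013818 + 0.0025) = 22.72 kN.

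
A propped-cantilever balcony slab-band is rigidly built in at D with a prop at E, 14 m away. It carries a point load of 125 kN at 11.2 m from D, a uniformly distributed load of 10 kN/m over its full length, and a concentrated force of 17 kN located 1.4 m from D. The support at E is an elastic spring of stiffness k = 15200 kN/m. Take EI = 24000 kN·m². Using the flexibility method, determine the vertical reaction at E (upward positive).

Choose R_E as the redundant. The primary structure is the cantilever fixed at D.
Deflection at E on the released cantilever, summing each load's contribution:
  point load 125 at a = 11.2: Pa²(3L − a)/(6EI) = 80491/EI
  UDL 10: wL⁴/(8EI) = 48020/EI
  point load 17 at a = 1.4: Pa²(3L − a)/(6EI) = 225.5/EI
  δ_0 = 128736/EI
Tip deflection under a unit load at E: L³/(3EI) = 914.7/EI.
With EI = 24000 kN·m²: δ_0 = 5.364 m and δ_{EE} = 0.038111 m/kN.
Compatibility — the spring shortens by R_E/k under the reaction it provides: δ_0 − R_E·δ_{EE} = R_E/k. With 1/k = 0.000066 m/kN, R_E = δ_0 / (δ_{EE} + 1/k) = 5.364 / (0.038111 + 0.000066) = 140.5 kN.

R_E = 140.5 kN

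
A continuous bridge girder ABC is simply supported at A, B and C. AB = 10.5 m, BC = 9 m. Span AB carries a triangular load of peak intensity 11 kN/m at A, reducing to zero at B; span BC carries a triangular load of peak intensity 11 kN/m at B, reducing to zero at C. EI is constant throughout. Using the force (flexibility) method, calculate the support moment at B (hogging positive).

Release continuity at B by inserting a hinge; the redundant is the internal moment M_B. The primary structure is two simply-supported spans AB and BC.
End slopes at the hinge B, treating each span as simply supported:
  span AB: triangular load, peak 11: 7w₀L³/(360EI) = 247.6/EI
  span BC: triangular load, peak 11: w₀L³/(45EI) = 178.2/EI
  relative rotation θ_0 = (247.6 + 178.2)/EI = 425.8/EI
A unit hogging moment at B produces rotation L₁/(3EI) + L₂/(3EI) = 6.5/EI.
Slope continuity at B: θ_0 = M_B·6.5/EI, so M_B = 425.8/6.5 = 65.51 kN·m (hogging).

M_B = 65.51 kN·m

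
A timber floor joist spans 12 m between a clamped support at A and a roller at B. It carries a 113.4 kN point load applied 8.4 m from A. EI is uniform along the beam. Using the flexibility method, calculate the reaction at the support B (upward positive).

R_B = 63.9 kN

Choose R_B as the redundant. The primary structure is the cantilever fixed at A.
Downward deflection at the released point B due to the loads:
  point load 113.4 at a = 8.4: Pa²(3L − a)/(6EI) = 36807/EI
Flexibility coefficient — unit upward force at B: δ_{BB} = L³/(3EI) = 576/EI.
The prop prevents deflection at B: R_B = δ_0/δ_{BB} = 36807/576 = 63.9 kN.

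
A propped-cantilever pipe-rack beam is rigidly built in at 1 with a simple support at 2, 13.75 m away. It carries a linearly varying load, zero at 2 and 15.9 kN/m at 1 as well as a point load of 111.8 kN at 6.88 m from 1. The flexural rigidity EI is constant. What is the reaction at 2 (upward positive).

Take the reaction at 2 as the redundant and release it; the primary structure is a cantilever fixed at 1.
Primary-structure tip deflection at 2 by superposition:
  triangular load, peak 15.9 at the fixed end: w₀L⁴/(30EI) = 18945/EI
  point load 111.8 at a = 6.88: Pa²(3L − a)/(6EI) = 30314/EI
  δ_0 = 49259/EI
Flexibility coefficient — unit upward force at 2: δ_{22} = L³/(3EI) = 866.5/EI.
Compatibility at 2: δ_0 − R_2·δ_{22} = 0, so R_2 = 49259/866.5 = 56.85 kN.

R_2 = 56.85 kN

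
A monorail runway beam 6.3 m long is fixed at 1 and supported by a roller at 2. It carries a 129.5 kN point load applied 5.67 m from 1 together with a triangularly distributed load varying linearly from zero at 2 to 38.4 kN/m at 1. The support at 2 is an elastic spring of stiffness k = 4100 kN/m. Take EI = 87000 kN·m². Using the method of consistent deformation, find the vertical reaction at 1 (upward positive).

Take the reaction at 2 as the redundant and release it; the primary structure is a cantilever fixed at 1.
Deflection at 2 on the released cantilever, summing each load's contribution:
  point load 129.5 at a = 5.67: Pa²(3L − a)/(6EI) = 9180/EI
  triangular load, peak 38.4 at the fixed end: w₀L⁴/(30EI) = 2016/EI
  δ_0 = 11196/EI
Flexibility coefficient — unit upward force at 2: δ_{22} = L³/(3EI) = 83.35/EI.
With EI = 87000 kN·m²: δ_0 = 0.12869 m and δ_{22} = 0.000958 m/kN.
Compatibility — the spring shortens by R_2/k under the reaction it provides: δ_0 − R_2·δ_{22} = R_2/k. With 1/k = 0.000244 m/kN, R_2 = δ_0 / (δ_{22} + 1/k) = 0.12869 / (0.000958 + 0.000244) = 107.1 kN.
Vertical equilibrium: R_1 = ΣP − R_2 = 250.5 − 107.1 = 143.4 kN.

R_1 = 143.4 kN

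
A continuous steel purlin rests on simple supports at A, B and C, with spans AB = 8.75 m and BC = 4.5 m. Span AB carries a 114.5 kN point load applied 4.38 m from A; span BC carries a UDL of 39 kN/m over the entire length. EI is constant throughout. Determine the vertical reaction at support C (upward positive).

R_C = 52.72 kN

Release continuity at B by inserting a hinge; the redundant is the internal moment M_B. The primary structure is two simply-supported spans AB and BC.
Discontinuity in slope at B on the released structure — sum the simple-span end rotations:
  span AB: point load 114.5 at a = 4.38: Pab(L + a)/(6LEI) = 548.1/EI
  span BC: UDL 39: wL³/(24EI) = 148.1/EI
  relative rotation θ_0 = (548.1 + 148.1)/EI = 696.2/EI
A unit hogging moment at B produces rotation L₁/(3EI) + L₂/(3EI) = 4.417/EI.
Slope continuity at B: θ_0 = M_B·4.417/EI, so M_B = 696.2/4.417 = 157.6 kN·m (hogging).
Span BC, ΣM about C: R_B^{BC}·4.5 = 394.9 + 157.6, so R_B^{BC} = 122.8 kN and R_C = 175.5 − 122.8 = 52.72 kN.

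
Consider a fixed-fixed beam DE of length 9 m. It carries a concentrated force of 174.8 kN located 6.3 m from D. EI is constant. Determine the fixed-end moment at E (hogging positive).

Release both end moments; the primary structure is a simply-supported span DE with redundants M_D and M_E.
On the primary (simply-supported) span, the end slopes from the loading are:
  at D: point load 174.8 at a = 6.3: Pab(L + b)/(6LEI) = 644.2/EI
  at E: point load 174.8 at a = 6.3: Pab(L + a)/(6LEI) = 842.4/EI
  θ_D0 = 644.2/EI,  θ_E0 = 842.4/EI
Flexibility coefficients: a unit moment at one end gives L/(3EI) there and L/(6EI) at the far end, so f₁₁ = f₂₂ = 3/EI and f₁₂ = f₂₁ = 1.5/EI.
Compatibility — zero rotation at each built-in end:
  3 M_D + 1.5 M_E = 644.2
  1.5 M_D + 3 M_E = 842.4
Solving the pair gives M_D = 99.11 kN·m and M_E = 231.3 kN·m (hogging).

M_E = 231.3 kN·m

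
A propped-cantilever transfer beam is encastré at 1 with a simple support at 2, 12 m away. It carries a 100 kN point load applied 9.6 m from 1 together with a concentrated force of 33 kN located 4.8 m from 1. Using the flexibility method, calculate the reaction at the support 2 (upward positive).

R_2 = 77.26 kN

Choose R_2 as the redundant. The primary structure is the cantilever fixed at 1.
Free-end deflection of the primary structure under the applied loading (downward +):
  point load 100 at a = 9.6: Pa²(3L − a)/(6EI) = 40550/EI
  point load 33 at a = 4.8: Pa²(3L − a)/(6EI) = 3954/EI
  δ_0 = 44504/EI
Tip deflection under a unit load at 2: L³/(3EI) = 576/EI.
Compatibility at 2: δ_0 − R_2·δ_{22} = 0, so R_2 = 44504/576 = 77.26 kN.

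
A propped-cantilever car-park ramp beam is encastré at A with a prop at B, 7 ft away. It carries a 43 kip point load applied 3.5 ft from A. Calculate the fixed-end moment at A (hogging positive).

Choose R_B as the redundant. The primary structure is the cantilever fixed at A.
Downward deflection at the released point B due to the loads:
  point load 43 at a = 3.5: Pa²(3L − a)/(6EI) = 1536/EI
Flexibility coefficient — unit upward force at B: δ_{BB} = L³/(3EI) = 114.3/EI.
Compatibility at B: δ_0 − R_B·δ_{BB} = 0, so R_B = 1536/114.3 = 13.44 kip.
Moment equilibrium about A: M_A = Σ(load moments about A) − R_B·L = 150.5 − 13.44×7 = 56.44 kip·ft.

M_A = 56.44 kip·ft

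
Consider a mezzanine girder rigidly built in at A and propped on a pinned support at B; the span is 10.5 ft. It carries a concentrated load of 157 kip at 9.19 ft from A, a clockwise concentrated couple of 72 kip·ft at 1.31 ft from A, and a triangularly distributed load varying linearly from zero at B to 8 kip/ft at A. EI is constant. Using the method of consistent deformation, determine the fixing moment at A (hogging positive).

M_A = 206.8 kip·ft

Choose R_B as the redundant. The primary structure is the cantilever fixed at A.
Deflection at B on the released cantilever, summing each load's contribution:
  point load 157 at a = 9.19: Pa²(3L − a)/(6EI) = 49304/EI
  clockwise couple 72 at a = 1.31: M₀a(2L − a)/(2EI) = 928.6/EI
  triangular load, peak 8 at the fixed end: w₀L⁴/(30EI) = 3241/EI
  δ_0 = 53474/EI
Flexibility coefficient — unit upward force at B: δ_{BB} = L³/(3EI) = 385.9/EI.
The prop prevents deflection at B: R_B = δ_0/δ_{BB} = 53474/385.9 = 138.6 kip.
Moment equilibrium about A: M_A = Σ(load moments about A) − R_B·L = 1662 − 138.6×10.5 = 206.8 kip·ft.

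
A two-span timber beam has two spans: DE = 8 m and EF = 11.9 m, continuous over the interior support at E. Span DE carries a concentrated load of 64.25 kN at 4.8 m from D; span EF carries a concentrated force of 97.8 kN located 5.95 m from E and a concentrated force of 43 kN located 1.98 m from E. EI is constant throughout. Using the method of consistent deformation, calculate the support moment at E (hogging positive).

M_E = 209.1 kN·m

Take M_E as the redundant. Released structure: two simple spans DE and EF with a hinge at E.
Discontinuity in slope at E on the released structure — sum the simple-span end rotations:
  span DE: point load 64.25 at a = 4.8: Pab(L + a)/(6LEI) = 263.2/EI
  span EF: point load 97.8 at a = 5.95: Pab(L + b)/(6LEI) = 865.6/EI
  span EF: point load 43 at a = 1.98: Pab(L + b)/(6LEI) = 258.1/EI
  relative rotation θ_0 = (263.2 + 1124)/EI = 1387/EI
A unit hogging moment at E produces rotation L₁/(3EI) + L₂/(3EI) = 6.633/EI.
Compatibility: M_E·(L₁+L₂)/(3EI) = θ_0, giving M_E = 209.1 kN·m (hogging).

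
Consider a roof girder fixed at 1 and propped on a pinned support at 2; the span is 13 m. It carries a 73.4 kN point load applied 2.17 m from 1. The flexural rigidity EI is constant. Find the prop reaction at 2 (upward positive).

R_2 = 2.897 kN

Remove the prop at 2; the released (primary) structure is a cantilever built in at 1.
Free-end deflection of the primary structure under the applied loading (downward +):
  point load 73.4 at a = 2.17: Pa²(3L − a)/(6EI) = 2122/EI
Flexibility coefficient — unit upward force at 2: δ_{22} = L³/(3EI) = 732.3/EI.
The prop prevents deflection at 2: R_2 = δ_0/δ_{22} = 2122/732.3 = 2.897 kN.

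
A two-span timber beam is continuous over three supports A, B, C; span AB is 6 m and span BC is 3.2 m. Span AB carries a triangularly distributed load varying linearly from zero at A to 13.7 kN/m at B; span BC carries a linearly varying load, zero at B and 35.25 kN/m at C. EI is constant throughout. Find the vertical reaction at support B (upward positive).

R_B = 59.98 kN

Release continuity at B by inserting a hinge; the redundant is the internal moment M_B. The primary structure is two simply-supported spans AB and BC.
Discontinuity in slope at B on the released structure — sum the simple-span end rotations:
  span AB: triangular load, peak 13.7: w₀L³/(45EI) = 65.76/EI
  span BC: triangular load, peak 35.25: 7w₀L³/(360EI) = 22.46/EI
  relative rotation θ_0 = (65.76 + 22.46)/EI = 88.22/EI
A unit hogging moment at B produces rotation L₁/(3EI) + L₂/(3EI) = 3.067/EI.
Compatibility: M_B·(L₁+L₂)/(3EI) = θ_0, giving M_B = 28.77 kN·m (hogging).
Span AB, ΣM about A with M_B applied at B: R_B^{AB}·6 = 164.4 + 28.77, so R_B^{AB} = 32.19 kN and R_A = 41.1 − 32.19 = 8.905 kN.
Span BC, ΣM about C: R_B^{BC}·3.2 = 60.16 + 28.77, so R_B^{BC} = 27.79 kN and R_C = 56.4 − 27.79 = 28.61 kN.
R_B = 32.19 + 27.79 = 59.98 kN.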